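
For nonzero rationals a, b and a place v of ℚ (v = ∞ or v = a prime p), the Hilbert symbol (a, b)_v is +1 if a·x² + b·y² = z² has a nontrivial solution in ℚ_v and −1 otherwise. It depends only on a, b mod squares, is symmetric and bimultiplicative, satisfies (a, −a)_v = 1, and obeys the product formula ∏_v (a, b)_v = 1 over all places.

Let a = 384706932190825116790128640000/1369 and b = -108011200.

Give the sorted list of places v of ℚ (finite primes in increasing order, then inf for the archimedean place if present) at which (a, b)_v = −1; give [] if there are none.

(a, b) ≡ (121771, -187) mod (ℚ^×)²; places V = {2, 5, 11, 13, 17, 19, 29, 37, ∞}.
(a,b)_∞: sgn(121771)=+, sgn(-187)=−, so +1.
(a,b)_5: α=4, u≡1; β=2, v≡2 (mod 5); (1|5)=+1, (2|5)=-1; sign (−1)^0·+1^2·-1^4 = +1.
(a,b)_2: α=18, β=6; u≡3, v≡5 (mod 8); ε(u)ε(v)=1·0, αω(v)=18·1, βω(u)=6·1; sum ≡ 0  ⇒  +1.
(a,b)_17: α=5, u≡6; β=1, v≡14 (mod 17); (6|17)=-1, (14|17)=-1; sign (−1)^0·-1^1·-1^5 = +1.
(a,b)_37: α=-2, u≡12; β=0, v≡14 (mod 37); (12|37)=+1, (14|37)=-1; sign (−1)^0·+1^0·-1^-2 = +1.
(a,b)_29: α=1, u≡22; β=0, v≡25 (mod 29); (22|29)=+1, (25|29)=+1; sign (−1)^0·+1^0·+1^1 = +1.
(a,b)_13: α=1, u≡2; β=0, v≡2 (mod 13); (2|13)=-1, (2|13)=-1; sign (−1)^0·-1^0·-1^1 = -1.
(a,b)_11: α=6, u≡3; β=1, v≡5 (mod 11); (3|11)=+1, (5|11)=+1; sign (−1)^0·+1^1·+1^6 = +1.
(a,b)_19: α=5, u≡17; β=2, v≡12 (mod 19); (17|19)=+1, (12|19)=-1; sign (−1)^0·+1^2·-1^5 = -1.
|Ram(121771, -187)| = 2, even; anisotropic at {13, 19}.

[13, 19]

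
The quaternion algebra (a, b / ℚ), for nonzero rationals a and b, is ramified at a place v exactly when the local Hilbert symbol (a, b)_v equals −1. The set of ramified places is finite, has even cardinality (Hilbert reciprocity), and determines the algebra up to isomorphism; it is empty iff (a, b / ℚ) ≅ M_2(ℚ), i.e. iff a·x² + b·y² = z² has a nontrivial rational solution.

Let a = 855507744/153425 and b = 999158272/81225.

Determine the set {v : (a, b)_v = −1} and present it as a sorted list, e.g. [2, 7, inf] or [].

Mod squares: a ≡ 7378, b ≡ 7378. Check v ∈ {∞, 2, 3, 5, 7, 13, 17, 19, 23, 31}.
v=∞: 7378 > 0 and 7378 > 0  ⇒  (a,b)_∞ = +1.
v=3: a=3^6·(≡1), b=3^-2·(≡1) mod 3; (1|3)=+1, (1|3)=+1; (−1)^{6·-2·1}·(+1)^-2·(+1)^6 = +1.
v=5: a=5^-2·(≡2), b=5^-2·(≡3) mod 5; (2|5)=-1, (3|5)=-1; (−1)^{-2·-2·2}·(-1)^-2·(-1)^-2 = +1.
v=19: a=19^-2·(≡1), b=19^-2·(≡16) mod 19; (1|19)=+1, (16|19)=+1; (−1)^{-2·-2·9}·(+1)^-2·(+1)^-2 = +1.
v=31: a=31^1·(≡3), b=31^1·(≡30) mod 31; (3|31)=-1, (30|31)=-1; (−1)^{1·1·15}·(-1)^1·(-1)^1 = -1.
v=2: v_2(a)=5, v_2(b)=9; units ≡ 1, 1 (mod 8); ε·ε+αω+βω = 0·0+5·0+9·0 ≡ 0  ⇒  (a,b)_2 = +1.
v=23: a=23^0·(≡9), b=23^2·(≡16) mod 23; (9|23)=+1, (16|23)=+1; (−1)^{0·2·11}·(+1)^2·(+1)^0 = +1.
v=17: a=17^-1·(≡9), b=17^1·(≡16) mod 17; (9|17)=+1, (16|17)=+1; (−1)^{-1·1·8}·(+1)^1·(+1)^-1 = +1.
v=13: a=13^2·(≡11), b=13^0·(≡8) mod 13; (11|13)=-1, (8|13)=-1; (−1)^{2·0·6}·(-1)^0·(-1)^2 = +1.
v=7: a=7^1·(≡2), b=7^1·(≡2) mod 7; (2|7)=+1, (2|7)=+1; (−1)^{1·1·3}·(+1)^1·(+1)^1 = -1.
|Ram(7378, 7378)| = 2, even; anisotropic at {7, 31}.

[7, 31]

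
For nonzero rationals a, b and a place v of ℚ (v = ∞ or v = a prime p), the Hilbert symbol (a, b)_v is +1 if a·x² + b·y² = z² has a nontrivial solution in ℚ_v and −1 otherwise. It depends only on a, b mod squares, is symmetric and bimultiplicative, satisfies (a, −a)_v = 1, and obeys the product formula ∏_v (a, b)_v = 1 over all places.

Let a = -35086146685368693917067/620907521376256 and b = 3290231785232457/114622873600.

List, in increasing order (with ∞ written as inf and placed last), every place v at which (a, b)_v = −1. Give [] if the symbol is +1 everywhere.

[37, 41]

Mod squares: a ≡ -47027, b ≡ 21793. Check v ∈ {∞, 2, 3, 5, 13, 19, 23, 31, 37, 41}.
v=2: v_2(a)=-22, v_2(b)=-14; units ≡ 5, 1 (mod 8); ε·ε+αω+βω = 0·0+-22·0+-14·1 ≡ 0  ⇒  (a,b)_2 = +1.
v=23: a=23^-6·(≡12), b=23^-4·(≡13) mod 23; (12|23)=+1, (13|23)=+1; (−1)^{-6·-4·11}·(+1)^-4·(+1)^-6 = +1.
v=3: a=3^16·(≡1), b=3^12·(≡1) mod 3; (1|3)=+1, (1|3)=+1; (−1)^{16·12·1}·(+1)^12·(+1)^16 = +1.
v=13: a=13^4·(≡6), b=13^2·(≡7) mod 13; (6|13)=-1, (7|13)=-1; (−1)^{4·2·6}·(-1)^2·(-1)^4 = +1.
v=5: a=5^0·(≡3), b=5^-2·(≡3) mod 5; (3|5)=-1, (3|5)=-1; (−1)^{0·-2·2}·(-1)^-2·(-1)^0 = +1.
v=37: a=37^1·(≡35), b=37^1·(≡25) mod 37; (35|37)=-1, (25|37)=+1; (−1)^{1·1·18}·(-1)^1·(+1)^1 = -1.
v=31: a=31^1·(≡1), b=31^1·(≡23) mod 31; (1|31)=+1, (23|31)=-1; (−1)^{1·1·15}·(+1)^1·(-1)^1 = +1.
v=41: a=41^3·(≡20), b=41^2·(≡7) mod 41; (20|41)=+1, (7|41)=-1; (−1)^{3·2·20}·(+1)^2·(-1)^3 = -1.
v=∞: -47027 < 0 and 21793 > 0  ⇒  (a,b)_∞ = +1.
v=19: a=19^2·(≡6), b=19^1·(≡1) mod 19; (6|19)=+1, (1|19)=+1; (−1)^{2·1·9}·(+1)^1·(+1)^2 = +1.
Ram(-47027, 21793) = {37, 41}; no ℚ_37-point on the conic.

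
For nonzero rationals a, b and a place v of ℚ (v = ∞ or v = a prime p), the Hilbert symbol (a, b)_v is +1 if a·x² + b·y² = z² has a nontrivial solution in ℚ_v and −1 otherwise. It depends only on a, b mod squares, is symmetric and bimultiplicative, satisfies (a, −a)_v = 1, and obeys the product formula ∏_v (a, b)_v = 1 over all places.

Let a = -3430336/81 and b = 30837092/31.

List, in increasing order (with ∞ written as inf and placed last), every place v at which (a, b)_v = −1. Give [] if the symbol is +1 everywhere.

Mod squares: a ≡ -53599, b ≡ 11687. Check v ∈ {∞, 2, 3, 7, 11, 13, 19, 29, 31}.
v=11: a=11^0·(≡9), b=11^2·(≡9) mod 11; (9|11)=+1, (9|11)=+1; (−1)^{0·2·5}·(+1)^2·(+1)^0 = +1.
v=13: a=13^1·(≡5), b=13^3·(≡7) mod 13; (5|13)=-1, (7|13)=-1; (−1)^{1·3·6}·(-1)^3·(-1)^1 = +1.
v=2: v_2(a)=6, v_2(b)=2; units ≡ 1, 7 (mod 8); ε·ε+αω+βω = 0·1+6·0+2·0 ≡ 0  ⇒  (a,b)_2 = +1.
v=3: a=3^-4·(≡2), b=3^0·(≡2) mod 3; (2|3)=-1, (2|3)=-1; (−1)^{-4·0·1}·(-1)^0·(-1)^-4 = +1.
v=∞: -53599 < 0 and 11687 > 0  ⇒  (a,b)_∞ = +1.
v=31: a=31^1·(≡4), b=31^-1·(≡28) mod 31; (4|31)=+1, (28|31)=+1; (−1)^{1·-1·15}·(+1)^-1·(+1)^1 = -1.
v=29: a=29^0·(≡7), b=29^1·(≡17) mod 29; (7|29)=+1, (17|29)=-1; (−1)^{0·1·14}·(+1)^1·(-1)^0 = +1.
v=7: a=7^1·(≡2), b=7^0·(≡2) mod 7; (2|7)=+1, (2|7)=+1; (−1)^{1·0·3}·(+1)^0·(+1)^1 = +1.
v=19: a=19^1·(≡14), b=19^0·(≡14) mod 19; (14|19)=-1, (14|19)=-1; (−1)^{1·0·9}·(-1)^0·(-1)^1 = -1.
Ram(-53599, 11687) = {19, 31}; no ℚ_19-point on the conic.

[19, 31]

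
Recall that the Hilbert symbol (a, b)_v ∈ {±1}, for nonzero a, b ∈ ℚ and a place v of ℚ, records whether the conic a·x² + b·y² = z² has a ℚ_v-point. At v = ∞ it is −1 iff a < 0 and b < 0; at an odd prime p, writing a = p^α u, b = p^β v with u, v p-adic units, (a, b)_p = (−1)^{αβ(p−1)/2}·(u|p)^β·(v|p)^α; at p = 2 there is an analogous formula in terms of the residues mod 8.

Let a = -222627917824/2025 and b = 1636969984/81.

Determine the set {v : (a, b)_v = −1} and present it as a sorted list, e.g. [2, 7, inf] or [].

[13, 23]

Mod squares: a ≡ -188071, b ≡ 22126. Check v ∈ {∞, 2, 3, 5, 13, 17, 23, 37}.
v=∞: -188071 < 0 and 22126 > 0  ⇒  (a,b)_∞ = +1.
v=3: a=3^-4·(≡2), b=3^-4·(≡1) mod 3; (2|3)=-1, (1|3)=+1; (−1)^{-4·-4·1}·(-1)^-4·(+1)^-4 = +1.
v=23: a=23^1·(≡10), b=23^1·(≡10) mod 23; (10|23)=-1, (10|23)=-1; (−1)^{1·1·11}·(-1)^1·(-1)^1 = -1.
v=13: a=13^1·(≡11), b=13^1·(≡4) mod 13; (11|13)=-1, (4|13)=+1; (−1)^{1·1·6}·(-1)^1·(+1)^1 = -1.
v=5: a=5^-2·(≡1), b=5^0·(≡4) mod 5; (1|5)=+1, (4|5)=+1; (−1)^{-2·0·2}·(+1)^0·(+1)^-2 = +1.
v=2: v_2(a)=12, v_2(b)=9; units ≡ 1, 7 (mod 8); ε·ε+αω+βω = 0·1+12·0+9·0 ≡ 0  ⇒  (a,b)_2 = +1.
v=17: a=17^3·(≡15), b=17^2·(≡2) mod 17; (15|17)=+1, (2|17)=+1; (−1)^{3·2·8}·(+1)^2·(+1)^3 = +1.
v=37: a=37^1·(≡19), b=37^1·(≡18) mod 37; (19|37)=-1, (18|37)=-1; (−1)^{1·1·18}·(-1)^1·(-1)^1 = +1.
Ram(-188071, 22126) = {13, 23}; no ℚ_13-point on the conic.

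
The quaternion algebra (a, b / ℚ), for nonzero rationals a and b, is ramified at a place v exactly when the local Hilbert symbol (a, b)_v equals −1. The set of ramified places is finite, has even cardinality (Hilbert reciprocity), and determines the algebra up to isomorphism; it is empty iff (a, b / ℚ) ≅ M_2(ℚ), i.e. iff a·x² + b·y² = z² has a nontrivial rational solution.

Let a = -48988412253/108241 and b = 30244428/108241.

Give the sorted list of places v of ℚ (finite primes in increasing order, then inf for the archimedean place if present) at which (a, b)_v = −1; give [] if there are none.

[2, 31]

(a, b) ≡ (-5797, 323) mod (ℚ^×)²; places V = {2, 3, 7, 11, 17, 19, 31, 47, ∞}.
(a,b)_2: α=0, β=2; u≡3, v≡3 (mod 8); ε(u)ε(v)=1·1, αω(v)=0·1, βω(u)=2·1; sum ≡ 1  ⇒  -1.
(a,b)_19: α=2, u≡1; β=1, v≡4 (mod 19); (1|19)=+1, (4|19)=+1; sign (−1)^0·+1^1·+1^2 = +1.
(a,b)_47: α=-2, u≡31; β=-2, v≡11 (mod 47); (31|47)=-1, (11|47)=-1; sign (−1)^0·-1^-2·-1^-2 = +1.
(a,b)_31: α=1, u≡27; β=0, v≡29 (mod 31); (27|31)=-1, (29|31)=-1; sign (−1)^0·-1^0·-1^1 = -1.
(a,b)_11: α=1, u≡9; β=0, v≡5 (mod 11); (9|11)=+1, (5|11)=+1; sign (−1)^0·+1^0·+1^1 = +1.
(a,b)_∞: sgn(-5797)=−, sgn(323)=+, so +1.
(a,b)_3: α=4, u≡2; β=4, v≡2 (mod 3); (2|3)=-1, (2|3)=-1; sign (−1)^0·-1^4·-1^4 = +1.
(a,b)_7: α=-2, u≡6; β=-2, v≡1 (mod 7); (6|7)=-1, (1|7)=+1; sign (−1)^0·-1^-2·+1^-2 = +1.
(a,b)_17: α=3, u≡8; β=3, v≡1 (mod 17); (8|17)=+1, (1|17)=+1; sign (−1)^0·+1^3·+1^3 = +1.
|Ram(-5797, 323)| = 2, even; anisotropic at {2, 31}.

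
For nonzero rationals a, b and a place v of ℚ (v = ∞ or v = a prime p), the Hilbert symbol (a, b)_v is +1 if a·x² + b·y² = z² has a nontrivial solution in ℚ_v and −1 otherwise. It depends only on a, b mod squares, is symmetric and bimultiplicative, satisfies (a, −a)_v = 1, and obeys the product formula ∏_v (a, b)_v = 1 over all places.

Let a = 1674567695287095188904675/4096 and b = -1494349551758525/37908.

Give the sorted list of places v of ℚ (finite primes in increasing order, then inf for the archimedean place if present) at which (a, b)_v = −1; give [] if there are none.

(a, b) ≡ (667, -294593) mod (ℚ^×)²; places V = {2, 3, 5, 7, 11, 13, 17, 23, 29, 31, 43, ∞}.
(a,b)_23: α=3, u≡9; β=2, v≡11 (mod 23); (9|23)=+1, (11|23)=-1; sign (−1)^0·+1^2·-1^3 = -1.
(a,b)_2: α=-12, β=-2; u≡3, v≡7 (mod 8); ε(u)ε(v)=1·1, αω(v)=-12·0, βω(u)=-2·1; sum ≡ 1  ⇒  -1.
(a,b)_11: α=0, u≡8; β=2, v≡1 (mod 11); (8|11)=-1, (1|11)=+1; sign (−1)^0·-1^2·+1^0 = +1.
(a,b)_31: α=2, u≡25; β=1, v≡25 (mod 31); (25|31)=+1, (25|31)=+1; sign (−1)^0·+1^1·+1^2 = +1.
(a,b)_17: α=4, u≡15; β=1, v≡10 (mod 17); (15|17)=+1, (10|17)=-1; sign (−1)^0·+1^1·-1^4 = +1.
(a,b)_∞: sgn(667)=+, sgn(-294593)=−, so +1.
(a,b)_13: α=2, u≡4; β=-1, v≡8 (mod 13); (4|13)=+1, (8|13)=-1; sign (−1)^0·+1^-1·-1^2 = +1.
(a,b)_5: α=2, u≡2; β=2, v≡3 (mod 5); (2|5)=-1, (3|5)=-1; sign (−1)^0·-1^2·-1^2 = +1.
(a,b)_3: α=2, u≡1; β=-6, v≡1 (mod 3); (1|3)=+1, (1|3)=+1; sign (−1)^0·+1^-6·+1^2 = +1.
(a,b)_29: α=3, u≡22; β=2, v≡21 (mod 29); (22|29)=+1, (21|29)=-1; sign (−1)^0·+1^2·-1^3 = -1.
(a,b)_7: α=0, u≡1; β=2, v≡2 (mod 7); (1|7)=+1, (2|7)=+1; sign (−1)^0·+1^2·+1^0 = +1.
(a,b)_43: α=2, u≡22; β=1, v≡3 (mod 43); (22|43)=-1, (3|43)=-1; sign (−1)^0·-1^1·-1^2 = -1.
|Ram(667, -294593)| = 4, even; anisotropic at {2, 23, 29, 43}.

[2, 23, 29, 43]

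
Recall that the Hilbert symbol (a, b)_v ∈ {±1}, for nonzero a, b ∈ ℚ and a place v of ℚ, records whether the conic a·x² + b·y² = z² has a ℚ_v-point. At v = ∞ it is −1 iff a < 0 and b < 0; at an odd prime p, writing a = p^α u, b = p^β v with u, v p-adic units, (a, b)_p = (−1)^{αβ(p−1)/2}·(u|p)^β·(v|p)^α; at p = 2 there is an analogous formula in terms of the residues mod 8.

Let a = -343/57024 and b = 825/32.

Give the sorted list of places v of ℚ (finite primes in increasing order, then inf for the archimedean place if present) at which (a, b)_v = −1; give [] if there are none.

[2, 7]

(a, b) ≡ (-77, 66) mod (ℚ^×)²; places V = {2, 3, 5, 7, 11, ∞}.
(a,b)_3: α=-4, u≡1; β=1, v≡1 (mod 3); (1|3)=+1, (1|3)=+1; sign (−1)^0·+1^1·+1^-4 = +1.
(a,b)_11: α=-1, u≡3; β=1, v≡2 (mod 11); (3|11)=+1, (2|11)=-1; sign (−1)^1·+1^1·-1^-1 = +1.
(a,b)_2: α=-6, β=-5; u≡3, v≡1 (mod 8); ε(u)ε(v)=1·0, αω(v)=-6·0, βω(u)=-5·1; sum ≡ 1  ⇒  -1.
(a,b)_∞: sgn(-77)=−, sgn(66)=+, so +1.
(a,b)_7: α=3, u≡3; β=0, v≡5 (mod 7); (3|7)=-1, (5|7)=-1; sign (−1)^0·-1^0·-1^3 = -1.
(a,b)_5: α=0, u≡3; β=2, v≡4 (mod 5); (3|5)=-1, (4|5)=+1; sign (−1)^0·-1^2·+1^0 = +1.
(-77, 66 / ℚ) ramifies at {2, 7}: a division algebra.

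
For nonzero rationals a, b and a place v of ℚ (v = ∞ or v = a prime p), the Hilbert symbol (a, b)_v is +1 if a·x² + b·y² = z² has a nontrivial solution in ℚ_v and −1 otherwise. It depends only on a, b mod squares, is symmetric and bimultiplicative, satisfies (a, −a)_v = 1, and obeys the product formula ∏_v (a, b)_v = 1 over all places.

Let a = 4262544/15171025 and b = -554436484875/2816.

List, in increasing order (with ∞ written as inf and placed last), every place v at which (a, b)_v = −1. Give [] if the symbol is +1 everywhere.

(a, b) ≡ (3289, -37182145) mod (ℚ^×)²; places V = {2, 3, 5, 7, 11, 13, 17, 19, 23, 41, ∞}.
(a,b)_2: α=4, β=-8; u≡1, v≡7 (mod 8); ε(u)ε(v)=0·1, αω(v)=4·0, βω(u)=-8·0; sum ≡ 0  ⇒  +1.
(a,b)_13: α=1, u≡11; β=1, v≡12 (mod 13); (11|13)=-1, (12|13)=+1; sign (−1)^0·-1^1·+1^1 = -1.
(a,b)_19: α=-2, u≡10; β=1, v≡4 (mod 19); (10|19)=-1, (4|19)=+1; sign (−1)^0·-1^1·+1^-2 = -1.
(a,b)_41: α=-2, u≡4; β=0, v≡30 (mod 41); (4|41)=+1, (30|41)=-1; sign (−1)^0·+1^0·-1^-2 = +1.
(a,b)_5: α=-2, u≡4; β=3, v≡1 (mod 5); (4|5)=+1, (1|5)=+1; sign (−1)^0·+1^3·+1^-2 = +1.
(a,b)_17: α=0, u≡8; β=1, v≡13 (mod 17); (8|17)=+1, (13|17)=+1; sign (−1)^0·+1^1·+1^0 = +1.
(a,b)_7: α=0, u≡3; β=1, v≡5 (mod 7); (3|7)=-1, (5|7)=-1; sign (−1)^0·-1^1·-1^0 = -1.
(a,b)_3: α=4, u≡1; β=8, v≡2 (mod 3); (1|3)=+1, (2|3)=-1; sign (−1)^0·+1^8·-1^4 = +1.
(a,b)_11: α=1, u≡7; β=-1, v≡8 (mod 11); (7|11)=-1, (8|11)=-1; sign (−1)^1·-1^-1·-1^1 = -1.
(a,b)_23: α=1, u≡15; β=1, v≡6 (mod 23); (15|23)=-1, (6|23)=+1; sign (−1)^1·-1^1·+1^1 = +1.
(a,b)_∞: sgn(3289)=+, sgn(-37182145)=−, so +1.
|Ram(3289, -37182145)| = 4, even; anisotropic at {7, 11, 13, 19}.

[7, 11, 13, 19]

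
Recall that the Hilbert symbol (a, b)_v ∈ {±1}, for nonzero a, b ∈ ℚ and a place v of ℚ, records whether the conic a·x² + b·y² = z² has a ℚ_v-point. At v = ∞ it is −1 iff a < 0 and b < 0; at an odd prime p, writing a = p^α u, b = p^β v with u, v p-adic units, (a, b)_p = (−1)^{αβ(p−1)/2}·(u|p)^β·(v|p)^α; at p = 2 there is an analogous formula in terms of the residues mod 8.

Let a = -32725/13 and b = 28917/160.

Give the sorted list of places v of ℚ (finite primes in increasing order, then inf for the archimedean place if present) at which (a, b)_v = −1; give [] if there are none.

Mod squares: a ≡ -17017, b ≡ 3570. Check v ∈ {∞, 2, 3, 5, 7, 11, 13, 17}.
v=2: v_2(a)=0, v_2(b)=-5; units ≡ 7, 1 (mod 8); ε·ε+αω+βω = 1·0+0·0+-5·0 ≡ 0  ⇒  (a,b)_2 = +1.
v=17: a=17^1·(≡1), b=17^1·(≡5) mod 17; (1|17)=+1, (5|17)=-1; (−1)^{1·1·8}·(+1)^1·(-1)^1 = -1.
v=∞: -17017 < 0 and 3570 > 0  ⇒  (a,b)_∞ = +1.
v=7: a=7^1·(≡6), b=7^1·(≡6) mod 7; (6|7)=-1, (6|7)=-1; (−1)^{1·1·3}·(-1)^1·(-1)^1 = -1.
v=11: a=11^1·(≡3), b=11^0·(≡7) mod 11; (3|11)=+1, (7|11)=-1; (−1)^{1·0·5}·(+1)^0·(-1)^1 = -1.
v=3: a=3^0·(≡2), b=3^5·(≡2) mod 3; (2|3)=-1, (2|3)=-1; (−1)^{0·5·1}·(-1)^5·(-1)^0 = -1.
v=13: a=13^-1·(≡9), b=13^0·(≡11) mod 13; (9|13)=+1, (11|13)=-1; (−1)^{-1·0·6}·(+1)^0·(-1)^-1 = -1.
v=5: a=5^2·(≡2), b=5^-1·(≡1) mod 5; (2|5)=-1, (1|5)=+1; (−1)^{2·-1·2}·(-1)^-1·(+1)^2 = -1.
Ram(-17017, 3570) = {3, 5, 7, 11, 13, 17}; no ℚ_3-point on the conic.

[3, 5, 7, 11, 13, 17]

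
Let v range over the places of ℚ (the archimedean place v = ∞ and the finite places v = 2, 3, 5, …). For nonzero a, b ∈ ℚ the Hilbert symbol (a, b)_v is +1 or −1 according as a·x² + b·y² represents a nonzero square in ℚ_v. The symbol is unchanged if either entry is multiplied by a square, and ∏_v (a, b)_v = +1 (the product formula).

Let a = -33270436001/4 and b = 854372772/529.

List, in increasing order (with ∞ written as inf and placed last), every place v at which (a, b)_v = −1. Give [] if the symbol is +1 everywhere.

[11, 37]

(a, b) ≡ (-209, 21793) mod (ℚ^×)²; places V = {2, 3, 11, 19, 23, 31, 37, ∞}.
(a,b)_19: α=1, u≡2; β=1, v≡9 (mod 19); (2|19)=-1, (9|19)=+1; sign (−1)^1·-1^1·+1^1 = +1.
(a,b)_31: α=2, u≡1; β=1, v≡24 (mod 31); (1|31)=+1, (24|31)=-1; sign (−1)^0·+1^1·-1^2 = +1.
(a,b)_37: α=2, u≡23; β=1, v≡1 (mod 37); (23|37)=-1, (1|37)=+1; sign (−1)^0·-1^1·+1^2 = -1.
(a,b)_3: α=0, u≡1; β=4, v≡1 (mod 3); (1|3)=+1, (1|3)=+1; sign (−1)^0·+1^4·+1^0 = +1.
(a,b)_2: α=-2, β=2; u≡7, v≡1 (mod 8); ε(u)ε(v)=1·0, αω(v)=-2·0, βω(u)=2·0; sum ≡ 0  ⇒  +1.
(a,b)_11: α=3, u≡4; β=2, v≡10 (mod 11); (4|11)=+1, (10|11)=-1; sign (−1)^0·+1^2·-1^3 = -1.
(a,b)_23: α=0, u≡19; β=-2, v≡6 (mod 23); (19|23)=-1, (6|23)=+1; sign (−1)^0·-1^-2·+1^0 = +1.
(a,b)_∞: sgn(-209)=−, sgn(21793)=+, so +1.
|Ram(-209, 21793)| = 2, even; anisotropic at {11, 37}.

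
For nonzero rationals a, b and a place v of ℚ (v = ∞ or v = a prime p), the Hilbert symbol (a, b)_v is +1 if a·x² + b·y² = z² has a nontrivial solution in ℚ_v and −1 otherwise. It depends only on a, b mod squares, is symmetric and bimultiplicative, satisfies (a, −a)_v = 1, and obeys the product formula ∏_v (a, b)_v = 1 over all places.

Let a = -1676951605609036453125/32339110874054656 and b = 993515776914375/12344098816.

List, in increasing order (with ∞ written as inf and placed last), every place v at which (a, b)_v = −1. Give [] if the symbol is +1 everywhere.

Mod squares: a ≡ -12597, b ≡ 247. Check v ∈ {∞, 2, 3, 5, 7, 11, 13, 17, 19, 31, 43}.
v=11: a=11^6·(≡5), b=11^4·(≡4) mod 11; (5|11)=+1, (4|11)=+1; (−1)^{6·4·5}·(+1)^4·(+1)^6 = +1.
v=7: a=7^-6·(≡3), b=7^-2·(≡4) mod 7; (3|7)=-1, (4|7)=+1; (−1)^{-6·-2·3}·(-1)^-2·(+1)^-6 = +1.
v=∞: -12597 < 0 and 247 > 0  ⇒  (a,b)_∞ = +1.
v=3: a=3^3·(≡1), b=3^2·(≡1) mod 3; (1|3)=+1, (1|3)=+1; (−1)^{3·2·1}·(+1)^2·(+1)^3 = +1.
v=5: a=5^6·(≡2), b=5^4·(≡3) mod 5; (2|5)=-1, (3|5)=-1; (−1)^{6·4·2}·(-1)^4·(-1)^6 = +1.
v=19: a=19^1·(≡15), b=19^1·(≡13) mod 19; (15|19)=-1, (13|19)=-1; (−1)^{1·1·9}·(-1)^1·(-1)^1 = -1.
v=13: a=13^1·(≡2), b=13^3·(≡7) mod 13; (2|13)=-1, (7|13)=-1; (−1)^{1·3·6}·(-1)^3·(-1)^1 = +1.
v=43: a=43^2·(≡8), b=43^0·(≡29) mod 43; (8|43)=-1, (29|43)=-1; (−1)^{2·0·21}·(-1)^0·(-1)^2 = +1.
v=2: v_2(a)=-38, v_2(b)=-18; units ≡ 3, 7 (mod 8); ε·ε+αω+βω = 1·1+-38·0+-18·1 ≡ 1  ⇒  (a,b)_2 = -1.
v=17: a=17^3·(≡10), b=17^2·(≡16) mod 17; (10|17)=-1, (16|17)=+1; (−1)^{3·2·8}·(-1)^2·(+1)^3 = +1.
v=31: a=31^0·(≡5), b=31^-2·(≡17) mod 31; (5|31)=+1, (17|31)=-1; (−1)^{0·-2·15}·(+1)^-2·(-1)^0 = +1.
(-12597, 247 / ℚ) ramifies at {2, 19}: a division algebra.

[2, 19]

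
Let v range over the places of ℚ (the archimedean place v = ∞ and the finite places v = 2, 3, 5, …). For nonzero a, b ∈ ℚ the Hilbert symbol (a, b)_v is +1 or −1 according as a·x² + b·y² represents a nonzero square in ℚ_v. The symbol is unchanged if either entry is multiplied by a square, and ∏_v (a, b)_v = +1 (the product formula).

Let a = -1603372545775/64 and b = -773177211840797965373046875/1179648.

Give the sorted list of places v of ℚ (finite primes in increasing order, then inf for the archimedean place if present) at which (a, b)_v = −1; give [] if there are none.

[7, 13, 19, inf]

(a, b) ≡ (-551551, -310) mod (ℚ^×)²; places V = {2, 3, 5, 7, 11, 13, 19, 29, 31, ∞}.
(a,b)_∞: sgn(-551551)=−, sgn(-310)=−, so -1.
(a,b)_31: α=2, u≡9; β=3, v≡12 (mod 31); (9|31)=+1, (12|31)=-1; sign (−1)^0·+1^3·-1^2 = +1.
(a,b)_5: α=2, u≡1; β=9, v≡3 (mod 5); (1|5)=+1, (3|5)=-1; sign (−1)^0·+1^9·-1^2 = +1.
(a,b)_7: α=1, u≡5; β=2, v≡6 (mod 7); (5|7)=-1, (6|7)=-1; sign (−1)^0·-1^2·-1^1 = -1.
(a,b)_19: α=1, u≡8; β=4, v≡14 (mod 19); (8|19)=-1, (14|19)=-1; sign (−1)^0·-1^4·-1^1 = -1.
(a,b)_29: α=1, u≡1; β=2, v≡23 (mod 29); (1|29)=+1, (23|29)=+1; sign (−1)^0·+1^2·+1^1 = +1.
(a,b)_13: α=1, u≡6; β=2, v≡7 (mod 13); (6|13)=-1, (7|13)=-1; sign (−1)^0·-1^2·-1^1 = -1.
(a,b)_2: α=-6, β=-17; u≡1, v≡5 (mod 8); ε(u)ε(v)=0·0, αω(v)=-6·1, βω(u)=-17·0; sum ≡ 0  ⇒  +1.
(a,b)_3: α=0, u≡2; β=-2, v≡2 (mod 3); (2|3)=-1, (2|3)=-1; sign (−1)^0·-1^-2·-1^0 = +1.
(a,b)_11: α=3, u≡7; β=4, v≡3 (mod 11); (7|11)=-1, (3|11)=+1; sign (−1)^0·-1^4·+1^3 = +1.
Ram(-551551, -310) = {7, 13, 19, ∞}; no ℚ_7-point on the conic.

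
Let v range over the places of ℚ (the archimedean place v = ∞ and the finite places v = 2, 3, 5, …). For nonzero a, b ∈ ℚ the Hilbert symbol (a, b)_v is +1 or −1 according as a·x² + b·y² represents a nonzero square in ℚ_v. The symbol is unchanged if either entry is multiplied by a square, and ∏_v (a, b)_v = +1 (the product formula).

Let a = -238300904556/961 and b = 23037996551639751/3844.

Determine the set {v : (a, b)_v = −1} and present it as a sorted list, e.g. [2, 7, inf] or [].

[]

Mod squares: a ≡ -11, b ≡ 111. Check v ∈ {∞, 2, 3, 11, 13, 17, 19, 23, 31, 37}.
v=∞: -11 < 0 and 111 > 0  ⇒  (a,b)_∞ = +1.
v=17: a=17^2·(≡11), b=17^0·(≡15) mod 17; (11|17)=-1, (15|17)=+1; (−1)^{2·0·8}·(-1)^0·(+1)^2 = +1.
v=31: a=31^-2·(≡18), b=31^-2·(≡2) mod 31; (18|31)=+1, (2|31)=+1; (−1)^{-2·-2·15}·(+1)^-2·(+1)^-2 = +1.
v=13: a=13^2·(≡11), b=13^0·(≡5) mod 13; (11|13)=-1, (5|13)=-1; (−1)^{2·0·6}·(-1)^0·(-1)^2 = +1.
v=37: a=37^2·(≡12), b=37^3·(≡30) mod 37; (12|37)=+1, (30|37)=+1; (−1)^{2·3·18}·(+1)^3·(+1)^2 = +1.
v=23: a=23^0·(≡8), b=23^2·(≡7) mod 23; (8|23)=+1, (7|23)=-1; (−1)^{0·2·11}·(+1)^2·(-1)^0 = +1.
v=11: a=11^1·(≡2), b=11^2·(≡1) mod 11; (2|11)=-1, (1|11)=+1; (−1)^{1·2·5}·(-1)^2·(+1)^1 = +1.
v=19: a=19^0·(≡8), b=19^2·(≡6) mod 19; (8|19)=-1, (6|19)=+1; (−1)^{0·2·9}·(-1)^2·(+1)^0 = +1.
v=2: v_2(a)=2, v_2(b)=-2; units ≡ 5, 7 (mod 8); ε·ε+αω+βω = 0·1+2·0+-2·1 ≡ 0  ⇒  (a,b)_2 = +1.
v=3: a=3^4·(≡1), b=3^9·(≡1) mod 3; (1|3)=+1, (1|3)=+1; (−1)^{4·9·1}·(+1)^9·(+1)^4 = +1.
Every local symbol is +1, so the conic -11·x² + 111·y² = z² has ℚ_v-points for all v and hence a ℚ-point; (a, b / ℚ) ≅ M_2(ℚ).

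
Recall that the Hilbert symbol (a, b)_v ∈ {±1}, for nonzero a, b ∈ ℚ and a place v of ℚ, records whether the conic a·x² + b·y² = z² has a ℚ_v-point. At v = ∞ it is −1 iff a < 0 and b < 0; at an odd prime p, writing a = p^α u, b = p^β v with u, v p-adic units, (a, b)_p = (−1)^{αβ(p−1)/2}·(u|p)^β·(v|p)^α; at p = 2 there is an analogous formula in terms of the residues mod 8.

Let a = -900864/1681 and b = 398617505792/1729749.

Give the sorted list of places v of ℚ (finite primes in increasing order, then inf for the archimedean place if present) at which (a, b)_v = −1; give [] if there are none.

(a, b) ≡ (-391, 483) mod (ℚ^×)²; places V = {2, 3, 7, 11, 17, 23, 41, ∞}.
(a,b)_7: α=0, u≡1; β=-3, v≡3 (mod 7); (1|7)=+1, (3|7)=-1; sign (−1)^0·+1^-3·-1^0 = +1.
(a,b)_2: α=8, β=12; u≡1, v≡3 (mod 8); ε(u)ε(v)=0·1, αω(v)=8·1, βω(u)=12·0; sum ≡ 0  ⇒  +1.
(a,b)_11: α=0, u≡4; β=4, v≡10 (mod 11); (4|11)=+1, (10|11)=-1; sign (−1)^0·+1^4·-1^0 = +1.
(a,b)_41: α=-2, u≡29; β=-2, v≡21 (mod 41); (29|41)=-1, (21|41)=+1; sign (−1)^0·-1^-2·+1^-2 = +1.
(a,b)_17: α=1, u≡10; β=2, v≡7 (mod 17); (10|17)=-1, (7|17)=-1; sign (−1)^0·-1^2·-1^1 = -1.
(a,b)_23: α=1, u≡12; β=1, v≡14 (mod 23); (12|23)=+1, (14|23)=-1; sign (−1)^1·+1^1·-1^1 = +1.
(a,b)_3: α=2, u≡2; β=-1, v≡2 (mod 3); (2|3)=-1, (2|3)=-1; sign (−1)^0·-1^-1·-1^2 = -1.
(a,b)_∞: sgn(-391)=−, sgn(483)=+, so +1.
Ram(-391, 483) = {3, 17}; no ℚ_3-point on the conic.

[3, 17]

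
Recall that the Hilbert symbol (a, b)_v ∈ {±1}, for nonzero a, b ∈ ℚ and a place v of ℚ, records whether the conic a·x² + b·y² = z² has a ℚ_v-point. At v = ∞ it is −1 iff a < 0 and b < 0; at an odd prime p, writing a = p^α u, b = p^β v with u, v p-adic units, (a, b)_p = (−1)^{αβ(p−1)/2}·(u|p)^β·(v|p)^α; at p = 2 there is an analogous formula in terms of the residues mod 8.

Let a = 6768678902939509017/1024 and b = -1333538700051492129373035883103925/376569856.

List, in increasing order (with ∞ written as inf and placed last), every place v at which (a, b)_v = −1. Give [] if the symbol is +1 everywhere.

[17, 23]

(a, b) ≡ (57, -14858) mod (ℚ^×)²; places V = {2, 3, 5, 7, 11, 13, 17, 19, 23, ∞}.
(a,b)_13: α=0, u≡2; β=-2, v≡1 (mod 13); (2|13)=-1, (1|13)=+1; sign (−1)^0·-1^-2·+1^0 = +1.
(a,b)_2: α=-10, β=-17; u≡1, v≡3 (mod 8); ε(u)ε(v)=0·1, αω(v)=-10·1, βω(u)=-17·0; sum ≡ 0  ⇒  +1.
(a,b)_11: α=4, u≡10; β=8, v≡3 (mod 11); (10|11)=-1, (3|11)=+1; sign (−1)^0·-1^8·+1^4 = +1.
(a,b)_5: α=0, u≡3; β=2, v≡3 (mod 5); (3|5)=-1, (3|5)=-1; sign (−1)^0·-1^2·-1^0 = +1.
(a,b)_∞: sgn(57)=+, sgn(-14858)=−, so +1.
(a,b)_3: α=1, u≡1; β=4, v≡1 (mod 3); (1|3)=+1, (1|3)=+1; sign (−1)^0·+1^4·+1^1 = +1.
(a,b)_19: α=5, u≡2; β=7, v≡4 (mod 19); (2|19)=-1, (4|19)=+1; sign (−1)^1·-1^7·+1^5 = +1.
(a,b)_17: α=0, u≡11; β=-1, v≡5 (mod 17); (11|17)=-1, (5|17)=-1; sign (−1)^0·-1^-1·-1^0 = -1.
(a,b)_23: α=2, u≡5; β=3, v≡5 (mod 23); (5|23)=-1, (5|23)=-1; sign (−1)^0·-1^3·-1^2 = -1.
(a,b)_7: α=6, u≡2; β=10, v≡3 (mod 7); (2|7)=+1, (3|7)=-1; sign (−1)^0·+1^10·-1^6 = +1.
|Ram(57, -14858)| = 2, even; anisotropic at {17, 23}.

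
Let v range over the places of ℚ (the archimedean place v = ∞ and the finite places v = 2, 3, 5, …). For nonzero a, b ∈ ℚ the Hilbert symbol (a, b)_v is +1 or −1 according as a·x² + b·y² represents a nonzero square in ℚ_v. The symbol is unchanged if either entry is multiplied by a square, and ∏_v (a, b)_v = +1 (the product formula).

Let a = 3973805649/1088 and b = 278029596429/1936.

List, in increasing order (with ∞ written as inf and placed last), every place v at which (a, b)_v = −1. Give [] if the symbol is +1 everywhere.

[11, 29, 37, 41]

Mod squares: a ≡ 6892633, b ≡ 1081621. Check v ∈ {∞, 2, 3, 11, 13, 17, 23, 29, 31, 37, 41}.
v=2: v_2(a)=-6, v_2(b)=-4; units ≡ 1, 5 (mod 8); ε·ε+αω+βω = 0·0+-6·1+-4·0 ≡ 0  ⇒  (a,b)_2 = +1.
v=∞: 6892633 > 0 and 1081621 > 0  ⇒  (a,b)_∞ = +1.
v=41: a=41^1·(≡38), b=41^1·(≡40) mod 41; (38|41)=-1, (40|41)=+1; (−1)^{1·1·20}·(-1)^1·(+1)^1 = -1.
v=23: a=23^0·(≡12), b=23^1·(≡21) mod 23; (12|23)=+1, (21|23)=-1; (−1)^{0·1·11}·(+1)^1·(-1)^0 = +1.
v=17: a=17^-1·(≡15), b=17^0·(≡1) mod 17; (15|17)=+1, (1|17)=+1; (−1)^{-1·0·8}·(+1)^0·(+1)^-1 = +1.
v=37: a=37^0·(≡14), b=37^1·(≡21) mod 37; (14|37)=-1, (21|37)=+1; (−1)^{0·1·18}·(-1)^1·(+1)^0 = -1.
v=31: a=31^1·(≡26), b=31^1·(≡1) mod 31; (26|31)=-1, (1|31)=+1; (−1)^{1·1·15}·(-1)^1·(+1)^1 = +1.
v=3: a=3^4·(≡1), b=3^2·(≡1) mod 3; (1|3)=+1, (1|3)=+1; (−1)^{4·2·1}·(+1)^2·(+1)^4 = +1.
v=13: a=13^0·(≡11), b=13^4·(≡6) mod 13; (11|13)=-1, (6|13)=-1; (−1)^{0·4·6}·(-1)^4·(-1)^0 = +1.
v=29: a=29^1·(≡23), b=29^0·(≡8) mod 29; (23|29)=+1, (8|29)=-1; (−1)^{1·0·14}·(+1)^0·(-1)^1 = -1.
v=11: a=11^3·(≡8), b=11^-2·(≡7) mod 11; (8|11)=-1, (7|11)=-1; (−1)^{3·-2·5}·(-1)^-2·(-1)^3 = -1.
(6892633, 1081621 / ℚ) ramifies at {11, 29, 37, 41}: a division algebra.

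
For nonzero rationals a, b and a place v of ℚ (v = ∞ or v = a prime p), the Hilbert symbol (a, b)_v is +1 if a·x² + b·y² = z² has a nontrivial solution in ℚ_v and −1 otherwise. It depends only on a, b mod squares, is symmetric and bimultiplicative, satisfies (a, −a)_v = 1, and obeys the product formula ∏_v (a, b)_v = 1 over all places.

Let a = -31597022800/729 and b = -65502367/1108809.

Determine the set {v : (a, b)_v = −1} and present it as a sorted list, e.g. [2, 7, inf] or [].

Mod squares: a ≡ -1612093, b ≡ -7. Check v ∈ {∞, 2, 3, 5, 7, 13, 17, 19, 23, 31}.
v=5: a=5^2·(≡2), b=5^0·(≡2) mod 5; (2|5)=-1, (2|5)=-1; (−1)^{2·0·2}·(-1)^0·(-1)^2 = +1.
v=23: a=23^1·(≡9), b=23^2·(≡16) mod 23; (9|23)=+1, (16|23)=+1; (−1)^{1·2·11}·(+1)^2·(+1)^1 = +1.
v=19: a=19^1·(≡11), b=19^2·(≡14) mod 19; (11|19)=+1, (14|19)=-1; (−1)^{1·2·9}·(+1)^2·(-1)^1 = -1.
v=2: v_2(a)=4, v_2(b)=0; units ≡ 3, 1 (mod 8); ε·ε+αω+βω = 1·0+4·0+0·1 ≡ 0  ⇒  (a,b)_2 = +1.
v=7: a=7^3·(≡1), b=7^3·(≡6) mod 7; (1|7)=+1, (6|7)=-1; (−1)^{3·3·3}·(+1)^3·(-1)^3 = +1.
v=17: a=17^1·(≡7), b=17^0·(≡10) mod 17; (7|17)=-1, (10|17)=-1; (−1)^{1·0·8}·(-1)^0·(-1)^1 = -1.
v=3: a=3^-6·(≡2), b=3^-8·(≡2) mod 3; (2|3)=-1, (2|3)=-1; (−1)^{-6·-8·1}·(-1)^-8·(-1)^-6 = +1.
v=31: a=31^1·(≡23), b=31^0·(≡13) mod 31; (23|31)=-1, (13|31)=-1; (−1)^{1·0·15}·(-1)^0·(-1)^1 = -1.
v=∞: -1612093 < 0 and -7 < 0  ⇒  (a,b)_∞ = -1.
v=13: a=13^0·(≡8), b=13^-2·(≡2) mod 13; (8|13)=-1, (2|13)=-1; (−1)^{0·-2·6}·(-1)^-2·(-1)^0 = +1.
Ram(-1612093, -7) = {17, 19, 31, ∞}; no ℚ_17-point on the conic.

[17, 19, 31, inf]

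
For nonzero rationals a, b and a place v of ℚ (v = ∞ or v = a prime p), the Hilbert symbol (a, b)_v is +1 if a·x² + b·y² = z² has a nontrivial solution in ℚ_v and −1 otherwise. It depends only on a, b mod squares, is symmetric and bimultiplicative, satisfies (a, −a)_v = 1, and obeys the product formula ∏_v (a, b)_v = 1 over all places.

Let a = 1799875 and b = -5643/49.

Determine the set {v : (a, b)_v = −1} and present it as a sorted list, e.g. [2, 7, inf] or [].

Mod squares: a ≡ 595, b ≡ -627. Check v ∈ {∞, 2, 3, 5, 7, 11, 17, 19}.
v=7: a=7^1·(≡1), b=7^-2·(≡6) mod 7; (1|7)=+1, (6|7)=-1; (−1)^{1·-2·3}·(+1)^-2·(-1)^1 = -1.
v=17: a=17^1·(≡16), b=17^0·(≡8) mod 17; (16|17)=+1, (8|17)=+1; (−1)^{1·0·8}·(+1)^0·(+1)^1 = +1.
v=3: a=3^0·(≡1), b=3^3·(≡1) mod 3; (1|3)=+1, (1|3)=+1; (−1)^{0·3·1}·(+1)^3·(+1)^0 = +1.
v=19: a=19^0·(≡5), b=19^1·(≡11) mod 19; (5|19)=+1, (11|19)=+1; (−1)^{0·1·9}·(+1)^1·(+1)^0 = +1.
v=5: a=5^3·(≡4), b=5^0·(≡3) mod 5; (4|5)=+1, (3|5)=-1; (−1)^{3·0·2}·(+1)^0·(-1)^3 = -1.
v=2: v_2(a)=0, v_2(b)=0; units ≡ 3, 5 (mod 8); ε·ε+αω+βω = 1·0+0·1+0·1 ≡ 0  ⇒  (a,b)_2 = +1.
v=11: a=11^2·(≡3), b=11^1·(≡3) mod 11; (3|11)=+1, (3|11)=+1; (−1)^{2·1·5}·(+1)^1·(+1)^2 = +1.
v=∞: 595 > 0 and -627 < 0  ⇒  (a,b)_∞ = +1.
Ram(595, -627) = {5, 7}; no ℚ_5-point on the conic.

[5, 7]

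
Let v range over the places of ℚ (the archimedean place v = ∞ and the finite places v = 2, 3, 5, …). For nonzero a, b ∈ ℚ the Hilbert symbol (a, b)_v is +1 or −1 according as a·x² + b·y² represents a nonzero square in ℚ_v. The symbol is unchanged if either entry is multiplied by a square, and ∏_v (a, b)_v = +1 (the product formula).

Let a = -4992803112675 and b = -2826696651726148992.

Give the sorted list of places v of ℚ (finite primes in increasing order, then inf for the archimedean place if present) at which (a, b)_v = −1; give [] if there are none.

(a, b) ≡ (-3, -73718) mod (ℚ^×)²; places V = {2, 3, 5, 7, 29, 31, 41, ∞}.
(a,b)_∞: sgn(-3)=−, sgn(-73718)=−, so -1.
(a,b)_41: α=2, u≡12; β=3, v≡3 (mod 41); (12|41)=-1, (3|41)=-1; sign (−1)^0·-1^3·-1^2 = -1.
(a,b)_2: α=0, β=7; u≡5, v≡5 (mod 8); ε(u)ε(v)=0·0, αω(v)=0·1, βω(u)=7·1; sum ≡ 1  ⇒  -1.
(a,b)_7: α=2, u≡4; β=2, v≡3 (mod 7); (4|7)=+1, (3|7)=-1; sign (−1)^0·+1^2·-1^2 = +1.
(a,b)_31: α=2, u≡20; β=3, v≡25 (mod 31); (20|31)=+1, (25|31)=+1; sign (−1)^0·+1^3·+1^2 = +1.
(a,b)_5: α=2, u≡3; β=0, v≡3 (mod 5); (3|5)=-1, (3|5)=-1; sign (−1)^0·-1^0·-1^2 = +1.
(a,b)_3: α=1, u≡2; β=2, v≡1 (mod 3); (2|3)=-1, (1|3)=+1; sign (−1)^0·-1^2·+1^1 = +1.
(a,b)_29: α=2, u≡26; β=3, v≡10 (mod 29); (26|29)=-1, (10|29)=-1; sign (−1)^0·-1^3·-1^2 = -1.
Ram(-3, -73718) = {2, 29, 41, ∞}; no ℚ_2-point on the conic.

[2, 29, 41, inf]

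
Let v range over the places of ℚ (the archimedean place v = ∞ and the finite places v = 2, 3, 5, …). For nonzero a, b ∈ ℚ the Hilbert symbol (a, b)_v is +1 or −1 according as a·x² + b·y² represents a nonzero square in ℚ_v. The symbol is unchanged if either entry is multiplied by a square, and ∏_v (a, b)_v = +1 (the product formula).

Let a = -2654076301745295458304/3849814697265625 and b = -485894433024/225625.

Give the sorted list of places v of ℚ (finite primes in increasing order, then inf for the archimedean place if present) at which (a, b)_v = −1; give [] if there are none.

[7, 11, 13, inf]

(a, b) ≡ (-91, -1001) mod (ℚ^×)²; places V = {2, 3, 5, 7, 11, 13, 17, 19, 53, ∞}.
(a,b)_2: α=18, β=8; u≡5, v≡7 (mod 8); ε(u)ε(v)=0·1, αω(v)=18·0, βω(u)=8·1; sum ≡ 0  ⇒  +1.
(a,b)_3: α=14, u≡2; β=8, v≡1 (mod 3); (2|3)=-1, (1|3)=+1; sign (−1)^0·-1^8·+1^14 = +1.
(a,b)_53: α=2, u≡36; β=0, v≡13 (mod 53); (36|53)=+1, (13|53)=+1; sign (−1)^0·+1^0·+1^2 = +1.
(a,b)_19: α=-4, u≡11; β=-2, v≡17 (mod 19); (11|19)=+1, (17|19)=+1; sign (−1)^0·+1^-2·+1^-4 = +1.
(a,b)_11: α=-2, u≡2; β=1, v≡2 (mod 11); (2|11)=-1, (2|11)=-1; sign (−1)^0·-1^1·-1^-2 = -1.
(a,b)_17: α=0, u≡14; β=2, v≡15 (mod 17); (14|17)=-1, (15|17)=+1; sign (−1)^0·-1^2·+1^0 = +1.
(a,b)_7: α=3, u≡1; β=1, v≡1 (mod 7); (1|7)=+1, (1|7)=+1; sign (−1)^1·+1^1·+1^3 = -1.
(a,b)_∞: sgn(-91)=−, sgn(-1001)=−, so -1.
(a,b)_5: α=-12, u≡1; β=-4, v≡1 (mod 5); (1|5)=+1, (1|5)=+1; sign (−1)^0·+1^-4·+1^-12 = +1.
(a,b)_13: α=3, u≡11; β=1, v≡10 (mod 13); (11|13)=-1, (10|13)=+1; sign (−1)^0·-1^1·+1^3 = -1.
Ram(-91, -1001) = {7, 11, 13, ∞}; no ℚ_7-point on the conic.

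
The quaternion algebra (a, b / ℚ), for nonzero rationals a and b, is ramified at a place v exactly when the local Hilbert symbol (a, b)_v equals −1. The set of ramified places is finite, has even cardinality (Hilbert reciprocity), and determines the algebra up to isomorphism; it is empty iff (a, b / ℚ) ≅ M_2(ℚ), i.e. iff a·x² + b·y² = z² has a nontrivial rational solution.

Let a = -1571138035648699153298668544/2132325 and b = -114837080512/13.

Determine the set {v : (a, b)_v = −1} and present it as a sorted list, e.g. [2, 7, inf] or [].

(a, b) ≡ (-15298283, -899899) mod (ℚ^×)²; places V = {2, 3, 5, 7, 11, 13, 17, 23, 29, 31, ∞}.
(a,b)_23: α=4, u≡13; β=2, v≡22 (mod 23); (13|23)=+1, (22|23)=-1; sign (−1)^0·+1^2·-1^4 = +1.
(a,b)_29: α=3, u≡26; β=1, v≡23 (mod 29); (26|29)=-1, (23|29)=+1; sign (−1)^0·-1^1·+1^3 = -1.
(a,b)_2: α=10, β=6; u≡5, v≡5 (mod 8); ε(u)ε(v)=0·0, αω(v)=10·1, βω(u)=6·1; sum ≡ 0  ⇒  +1.
(a,b)_11: α=1, u≡8; β=1, v≡5 (mod 11); (8|11)=-1, (5|11)=+1; sign (−1)^1·-1^1·+1^1 = +1.
(a,b)_5: α=-2, u≡2; β=0, v≡1 (mod 5); (2|5)=-1, (1|5)=+1; sign (−1)^0·-1^0·+1^-2 = +1.
(a,b)_3: α=-8, u≡1; β=0, v≡2 (mod 3); (1|3)=+1, (2|3)=-1; sign (−1)^0·+1^0·-1^-8 = +1.
(a,b)_31: α=3, u≡24; β=1, v≡4 (mod 31); (24|31)=-1, (4|31)=+1; sign (−1)^1·-1^1·+1^3 = +1.
(a,b)_7: α=9, u≡1; β=3, v≡6 (mod 7); (1|7)=+1, (6|7)=-1; sign (−1)^1·+1^3·-1^9 = +1.
(a,b)_13: α=-1, u≡5; β=-1, v≡2 (mod 13); (5|13)=-1, (2|13)=-1; sign (−1)^0·-1^-1·-1^-1 = +1.
(a,b)_∞: sgn(-15298283)=−, sgn(-899899)=−, so -1.
(a,b)_17: α=1, u≡15; β=0, v≡13 (mod 17); (15|17)=+1, (13|17)=+1; sign (−1)^0·+1^0·+1^1 = +1.
|Ram(-15298283, -899899)| = 2, even; anisotropic at {29, ∞}.

[29, inf]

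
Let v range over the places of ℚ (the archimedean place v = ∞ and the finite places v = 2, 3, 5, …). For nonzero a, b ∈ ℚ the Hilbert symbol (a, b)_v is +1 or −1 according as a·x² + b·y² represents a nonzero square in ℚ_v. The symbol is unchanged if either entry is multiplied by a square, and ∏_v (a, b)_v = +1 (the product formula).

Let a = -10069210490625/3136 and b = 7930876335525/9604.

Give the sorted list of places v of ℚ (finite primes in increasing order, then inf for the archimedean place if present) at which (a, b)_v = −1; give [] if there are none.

[3, 19]

(a, b) ≡ (-13585, 741) mod (ℚ^×)²; places V = {2, 3, 5, 7, 11, 13, 19, ∞}.
(a,b)_5: α=5, u≡3; β=2, v≡4 (mod 5); (3|5)=-1, (4|5)=+1; sign (−1)^0·-1^2·+1^5 = +1.
(a,b)_13: α=1, u≡11; β=1, v≡7 (mod 13); (11|13)=-1, (7|13)=-1; sign (−1)^0·-1^1·-1^1 = +1.
(a,b)_∞: sgn(-13585)=−, sgn(741)=+, so +1.
(a,b)_2: α=-6, β=-2; u≡7, v≡5 (mod 8); ε(u)ε(v)=1·0, αω(v)=-6·1, βω(u)=-2·0; sum ≡ 0  ⇒  +1.
(a,b)_7: α=-2, u≡1; β=-4, v≡6 (mod 7); (1|7)=+1, (6|7)=-1; sign (−1)^0·+1^-4·-1^-2 = +1.
(a,b)_11: α=5, u≡2; β=4, v≡3 (mod 11); (2|11)=-1, (3|11)=+1; sign (−1)^0·-1^4·+1^5 = +1.
(a,b)_19: α=1, u≡9; β=3, v≡5 (mod 19); (9|19)=+1, (5|19)=+1; sign (−1)^1·+1^3·+1^1 = -1.
(a,b)_3: α=4, u≡2; β=5, v≡1 (mod 3); (2|3)=-1, (1|3)=+1; sign (−1)^0·-1^5·+1^4 = -1.
(-13585, 741 / ℚ) ramifies at {3, 19}: a division algebra.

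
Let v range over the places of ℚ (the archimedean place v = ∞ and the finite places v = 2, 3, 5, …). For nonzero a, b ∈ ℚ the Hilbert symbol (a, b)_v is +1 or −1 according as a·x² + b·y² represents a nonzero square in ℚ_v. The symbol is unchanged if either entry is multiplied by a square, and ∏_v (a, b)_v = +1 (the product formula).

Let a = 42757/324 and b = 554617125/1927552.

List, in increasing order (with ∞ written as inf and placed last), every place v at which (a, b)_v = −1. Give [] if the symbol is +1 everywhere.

[2, 5, 11, 23]

Mod squares: a ≡ 253, b ≡ 6270. Check v ∈ {∞, 2, 3, 5, 11, 13, 19, 23, 31, 37}.
v=31: a=31^0·(≡5), b=31^2·(≡20) mod 31; (5|31)=+1, (20|31)=+1; (−1)^{0·2·15}·(+1)^2·(+1)^0 = +1.
v=11: a=11^1·(≡3), b=11^-1·(≡9) mod 11; (3|11)=+1, (9|11)=+1; (−1)^{1·-1·5}·(+1)^-1·(+1)^1 = -1.
v=5: a=5^0·(≡3), b=5^3·(≡1) mod 5; (3|5)=-1, (1|5)=+1; (−1)^{0·3·2}·(-1)^3·(+1)^0 = -1.
v=2: v_2(a)=-2, v_2(b)=-7; units ≡ 5, 7 (mod 8); ε·ε+αω+βω = 0·1+-2·0+-7·1 ≡ 1  ⇒  (a,b)_2 = -1.
v=3: a=3^-4·(≡1), b=3^5·(≡2) mod 3; (1|3)=+1, (2|3)=-1; (−1)^{-4·5·1}·(+1)^5·(-1)^-4 = +1.
v=∞: 253 > 0 and 6270 > 0  ⇒  (a,b)_∞ = +1.
v=37: a=37^0·(≡14), b=37^-2·(≡19) mod 37; (14|37)=-1, (19|37)=-1; (−1)^{0·-2·18}·(-1)^-2·(-1)^0 = +1.
v=13: a=13^2·(≡7), b=13^0·(≡12) mod 13; (7|13)=-1, (12|13)=+1; (−1)^{2·0·6}·(-1)^0·(+1)^2 = +1.
v=19: a=19^0·(≡7), b=19^1·(≡5) mod 19; (7|19)=+1, (5|19)=+1; (−1)^{0·1·9}·(+1)^1·(+1)^0 = +1.
v=23: a=23^1·(≡21), b=23^0·(≡5) mod 23; (21|23)=-1, (5|23)=-1; (−1)^{1·0·11}·(-1)^0·(-1)^1 = -1.
|Ram(253, 6270)| = 4, even; anisotropic at {2, 5, 11, 23}.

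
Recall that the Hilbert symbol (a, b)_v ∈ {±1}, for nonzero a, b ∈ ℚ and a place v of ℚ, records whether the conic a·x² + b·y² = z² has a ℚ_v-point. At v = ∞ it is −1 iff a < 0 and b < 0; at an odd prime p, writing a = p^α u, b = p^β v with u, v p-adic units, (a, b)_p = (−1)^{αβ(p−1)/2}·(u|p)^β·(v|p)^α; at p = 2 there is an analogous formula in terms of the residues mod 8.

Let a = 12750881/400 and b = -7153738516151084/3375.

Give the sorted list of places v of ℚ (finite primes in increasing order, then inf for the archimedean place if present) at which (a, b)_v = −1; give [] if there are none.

[3, 11]

(a, b) ≡ (209, -165) mod (ℚ^×)²; places V = {2, 3, 5, 11, 13, 19, ∞}.
(a,b)_5: α=-2, u≡1; β=-3, v≡3 (mod 5); (1|5)=+1, (3|5)=-1; sign (−1)^0·+1^-3·-1^-2 = +1.
(a,b)_2: α=-4, β=2; u≡1, v≡3 (mod 8); ε(u)ε(v)=0·1, αω(v)=-4·1, βω(u)=2·0; sum ≡ 0  ⇒  +1.
(a,b)_∞: sgn(209)=+, sgn(-165)=−, so +1.
(a,b)_11: α=1, u≡6; β=3, v≡8 (mod 11); (6|11)=-1, (8|11)=-1; sign (−1)^1·-1^3·-1^1 = -1.
(a,b)_3: α=0, u≡2; β=-3, v≡2 (mod 3); (2|3)=-1, (2|3)=-1; sign (−1)^0·-1^-3·-1^0 = -1.
(a,b)_19: α=3, u≡16; β=6, v≡5 (mod 19); (16|19)=+1, (5|19)=+1; sign (−1)^0·+1^6·+1^3 = +1.
(a,b)_13: α=2, u≡1; β=4, v≡9 (mod 13); (1|13)=+1, (9|13)=+1; sign (−1)^0·+1^4·+1^2 = +1.
Ram(209, -165) = {3, 11}; no ℚ_3-point on the conic.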